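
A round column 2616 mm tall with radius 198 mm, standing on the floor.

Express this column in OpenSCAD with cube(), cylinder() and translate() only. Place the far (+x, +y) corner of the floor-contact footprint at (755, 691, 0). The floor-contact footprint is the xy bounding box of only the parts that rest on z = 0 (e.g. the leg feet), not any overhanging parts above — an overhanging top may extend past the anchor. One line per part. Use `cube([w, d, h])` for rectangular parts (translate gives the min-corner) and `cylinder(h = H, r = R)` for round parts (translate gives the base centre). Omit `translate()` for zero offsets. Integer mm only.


translate([557, 493, 0]) cylinder(h = 2616, r = 198);


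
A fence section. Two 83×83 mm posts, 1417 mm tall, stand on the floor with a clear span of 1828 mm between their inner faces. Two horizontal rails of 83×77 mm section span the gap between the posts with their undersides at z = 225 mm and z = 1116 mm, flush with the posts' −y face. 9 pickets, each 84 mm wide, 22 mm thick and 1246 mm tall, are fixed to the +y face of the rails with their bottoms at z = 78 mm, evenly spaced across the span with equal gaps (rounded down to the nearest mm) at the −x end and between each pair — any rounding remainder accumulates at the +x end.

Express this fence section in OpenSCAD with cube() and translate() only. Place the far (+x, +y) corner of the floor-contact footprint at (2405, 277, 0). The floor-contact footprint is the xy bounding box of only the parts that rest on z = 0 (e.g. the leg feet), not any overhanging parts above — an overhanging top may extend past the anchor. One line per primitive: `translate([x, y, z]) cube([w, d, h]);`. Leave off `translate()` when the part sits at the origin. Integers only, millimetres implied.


translate([411, 194, 0]) cube([83, 83, 1417]);
translate([2322, 194, 0]) cube([83, 83, 1417]);
translate([494, 194, 225]) cube([1828, 83, 77]);
translate([494, 194, 1116]) cube([1828, 83, 77]);
translate([601, 277, 78]) cube([84, 22, 1246]);
translate([792, 277, 78]) cube([84, 22, 1246]);
translate([983, 277, 78]) cube([84, 22, 1246]);
translate([1174, 277, 78]) cube([84, 22, 1246]);
translate([1365, 277, 78]) cube([84, 22, 1246]);
translate([1556, 277, 78]) cube([84, 22, 1246]);
translate([1747, 277, 78]) cube([84, 22, 1246]);
translate([1938, 277, 78]) cube([84, 22, 1246]);
translate([2129, 277, 78]) cube([84, 22, 1246]);


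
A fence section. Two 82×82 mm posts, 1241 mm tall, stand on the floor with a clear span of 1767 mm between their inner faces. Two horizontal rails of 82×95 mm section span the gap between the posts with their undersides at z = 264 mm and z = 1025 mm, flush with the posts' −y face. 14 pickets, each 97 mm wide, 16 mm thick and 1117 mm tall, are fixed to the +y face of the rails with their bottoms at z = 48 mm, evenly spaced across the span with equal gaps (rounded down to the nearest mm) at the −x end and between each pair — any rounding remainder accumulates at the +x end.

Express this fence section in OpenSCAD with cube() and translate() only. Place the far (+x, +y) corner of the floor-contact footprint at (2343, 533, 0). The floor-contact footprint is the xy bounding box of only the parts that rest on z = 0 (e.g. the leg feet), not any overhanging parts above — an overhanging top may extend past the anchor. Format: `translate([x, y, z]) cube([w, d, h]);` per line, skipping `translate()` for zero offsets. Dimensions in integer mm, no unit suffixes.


translate([412, 451, 0]) cube([82, 82, 1241]);
translate([2261, 451, 0]) cube([82, 82, 1241]);
translate([494, 451, 264]) cube([1767, 82, 95]);
translate([494, 451, 1025]) cube([1767, 82, 95]);
translate([521, 533, 48]) cube([97, 16, 1117]);
translate([645, 533, 48]) cube([97, 16, 1117]);
translate([769, 533, 48]) cube([97, 16, 1117]);
translate([893, 533, 48]) cube([97, 16, 1117]);
translate([1017, 533, 48]) cube([97, 16, 1117]);
translate([1141, 533, 48]) cube([97, 16, 1117]);
translate([1265, 533, 48]) cube([97, 16, 1117]);
translate([1389, 533, 48]) cube([97, 16, 1117]);
translate([1513, 533, 48]) cube([97, 16, 1117]);
translate([1637, 533, 48]) cube([97, 16, 1117]);
translate([1761, 533, 48]) cube([97, 16, 1117]);
translate([1885, 533, 48]) cube([97, 16, 1117]);
translate([2009, 533, 48]) cube([97, 16, 1117]);
translate([2133, 533, 48]) cube([97, 16, 1117]);


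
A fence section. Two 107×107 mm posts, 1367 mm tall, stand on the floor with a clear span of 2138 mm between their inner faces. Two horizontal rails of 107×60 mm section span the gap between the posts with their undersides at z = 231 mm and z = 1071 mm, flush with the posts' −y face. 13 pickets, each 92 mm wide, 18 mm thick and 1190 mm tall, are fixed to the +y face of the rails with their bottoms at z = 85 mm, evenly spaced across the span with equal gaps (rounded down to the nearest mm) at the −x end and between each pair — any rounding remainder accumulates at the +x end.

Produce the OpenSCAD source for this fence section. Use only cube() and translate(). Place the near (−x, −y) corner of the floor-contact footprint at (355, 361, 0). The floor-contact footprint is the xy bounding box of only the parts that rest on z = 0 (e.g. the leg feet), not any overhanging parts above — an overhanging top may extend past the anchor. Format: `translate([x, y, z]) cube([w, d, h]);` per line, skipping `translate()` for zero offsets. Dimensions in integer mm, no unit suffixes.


translate([355, 361, 0]) cube([107, 107, 1367]);
translate([2600, 361, 0]) cube([107, 107, 1367]);
translate([462, 361, 231]) cube([2138, 107, 60]);
translate([462, 361, 1071]) cube([2138, 107, 60]);
translate([529, 468, 85]) cube([92, 18, 1190]);
translate([688, 468, 85]) cube([92, 18, 1190]);
translate([847, 468, 85]) cube([92, 18, 1190]);
translate([1006, 468, 85]) cube([92, 18, 1190]);
translate([1165, 468, 85]) cube([92, 18, 1190]);
translate([1324, 468, 85]) cube([92, 18, 1190]);
translate([1483, 468, 85]) cube([92, 18, 1190]);
translate([1642, 468, 85]) cube([92, 18, 1190]);
translate([1801, 468, 85]) cube([92, 18, 1190]);
translate([1960, 468, 85]) cube([92, 18, 1190]);
translate([2119, 468, 85]) cube([92, 18, 1190]);
translate([2278, 468, 85]) cube([92, 18, 1190]);
translate([2437, 468, 85]) cube([92, 18, 1190]);


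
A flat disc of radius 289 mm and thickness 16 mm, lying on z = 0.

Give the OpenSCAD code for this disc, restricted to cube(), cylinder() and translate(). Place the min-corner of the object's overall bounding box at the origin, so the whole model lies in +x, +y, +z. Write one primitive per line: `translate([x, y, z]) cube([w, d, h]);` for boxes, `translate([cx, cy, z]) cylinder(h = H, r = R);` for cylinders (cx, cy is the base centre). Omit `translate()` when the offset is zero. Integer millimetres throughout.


translate([289, 289, 0]) cylinder(h = 16, r = 289);


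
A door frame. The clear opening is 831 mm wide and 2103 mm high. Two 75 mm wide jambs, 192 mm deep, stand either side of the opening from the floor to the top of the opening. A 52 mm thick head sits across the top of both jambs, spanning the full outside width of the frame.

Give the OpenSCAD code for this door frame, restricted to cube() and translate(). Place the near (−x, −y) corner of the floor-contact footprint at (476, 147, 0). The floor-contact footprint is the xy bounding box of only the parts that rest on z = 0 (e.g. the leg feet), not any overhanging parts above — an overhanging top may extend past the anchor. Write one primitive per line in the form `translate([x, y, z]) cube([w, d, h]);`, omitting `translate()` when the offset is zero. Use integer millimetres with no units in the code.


translate([476, 147, 0]) cube([75, 192, 2103]);
translate([1382, 147, 0]) cube([75, 192, 2103]);
translate([476, 147, 2103]) cube([981, 192, 52]);


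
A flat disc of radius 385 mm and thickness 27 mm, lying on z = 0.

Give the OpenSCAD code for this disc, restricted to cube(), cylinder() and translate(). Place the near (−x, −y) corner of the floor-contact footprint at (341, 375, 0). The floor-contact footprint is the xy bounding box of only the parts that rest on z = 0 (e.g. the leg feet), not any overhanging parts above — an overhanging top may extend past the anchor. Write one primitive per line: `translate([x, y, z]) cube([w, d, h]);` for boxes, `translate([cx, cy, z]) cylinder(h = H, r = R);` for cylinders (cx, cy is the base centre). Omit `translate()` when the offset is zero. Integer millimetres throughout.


translate([726, 760, 0]) cylinder(h = 27, r = 385);


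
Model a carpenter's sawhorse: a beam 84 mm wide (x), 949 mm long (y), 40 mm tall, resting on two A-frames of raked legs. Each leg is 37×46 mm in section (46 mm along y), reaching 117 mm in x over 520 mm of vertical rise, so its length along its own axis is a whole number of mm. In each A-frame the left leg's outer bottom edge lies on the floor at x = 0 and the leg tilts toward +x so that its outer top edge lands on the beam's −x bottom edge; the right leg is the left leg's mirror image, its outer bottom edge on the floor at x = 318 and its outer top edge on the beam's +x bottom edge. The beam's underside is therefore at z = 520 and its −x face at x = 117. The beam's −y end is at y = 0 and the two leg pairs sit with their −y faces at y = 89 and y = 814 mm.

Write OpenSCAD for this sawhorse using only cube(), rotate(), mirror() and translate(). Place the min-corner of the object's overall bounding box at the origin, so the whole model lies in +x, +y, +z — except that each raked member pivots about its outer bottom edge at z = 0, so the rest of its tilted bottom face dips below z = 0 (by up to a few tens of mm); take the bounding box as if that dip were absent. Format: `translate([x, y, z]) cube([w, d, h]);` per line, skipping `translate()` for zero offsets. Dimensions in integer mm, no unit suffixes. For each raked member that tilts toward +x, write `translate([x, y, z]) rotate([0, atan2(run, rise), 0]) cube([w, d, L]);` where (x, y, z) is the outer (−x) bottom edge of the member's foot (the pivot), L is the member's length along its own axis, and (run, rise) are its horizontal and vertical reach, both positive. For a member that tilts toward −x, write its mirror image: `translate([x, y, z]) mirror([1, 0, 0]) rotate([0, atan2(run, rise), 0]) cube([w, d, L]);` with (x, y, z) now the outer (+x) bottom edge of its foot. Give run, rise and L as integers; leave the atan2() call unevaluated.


translate([117, 0, 520]) cube([84, 949, 40]);
translate([0, 89, 0]) rotate([0, atan2(117, 520), 0]) cube([37, 46, 533]);
translate([318, 89, 0]) mirror([1, 0, 0]) rotate([0, atan2(117, 520), 0]) cube([37, 46, 533]);
translate([0, 814, 0]) rotate([0, atan2(117, 520), 0]) cube([37, 46, 533]);
translate([318, 814, 0]) mirror([1, 0, 0]) rotate([0, atan2(117, 520), 0]) cube([37, 46, 533]);


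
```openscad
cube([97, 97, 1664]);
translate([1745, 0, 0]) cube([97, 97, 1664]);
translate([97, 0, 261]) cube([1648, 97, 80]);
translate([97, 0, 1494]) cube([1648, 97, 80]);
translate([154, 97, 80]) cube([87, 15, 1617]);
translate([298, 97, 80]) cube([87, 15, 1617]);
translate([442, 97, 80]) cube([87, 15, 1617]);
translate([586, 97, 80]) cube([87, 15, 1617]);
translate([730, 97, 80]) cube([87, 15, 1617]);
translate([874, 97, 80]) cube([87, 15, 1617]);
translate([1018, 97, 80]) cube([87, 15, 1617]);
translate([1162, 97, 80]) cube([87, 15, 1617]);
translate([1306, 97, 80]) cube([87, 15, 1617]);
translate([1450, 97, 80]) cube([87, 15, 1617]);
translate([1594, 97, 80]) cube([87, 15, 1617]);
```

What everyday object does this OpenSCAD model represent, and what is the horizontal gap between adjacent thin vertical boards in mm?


A fence section. The picket gap is 57 mm.

Two posts, two rails, 11 pickets — a fence section. Span 1648 mm holds 11 pickets of 87 mm with 12 equal gaps: ⌊(1648 − 11·87) / 12⌋ = 57 mm.


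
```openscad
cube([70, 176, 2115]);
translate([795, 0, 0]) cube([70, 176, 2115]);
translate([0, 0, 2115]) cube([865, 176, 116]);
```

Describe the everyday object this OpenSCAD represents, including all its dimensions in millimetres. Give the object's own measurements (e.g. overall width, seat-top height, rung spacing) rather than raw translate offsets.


A door frame. The clear opening is 725 mm wide and 2115 mm high. Two 70 mm wide jambs, 176 mm deep, stand either side of the opening from the floor to the top of the opening. A 116 mm thick head sits across the top of both jambs, spanning the full outside width of the frame.


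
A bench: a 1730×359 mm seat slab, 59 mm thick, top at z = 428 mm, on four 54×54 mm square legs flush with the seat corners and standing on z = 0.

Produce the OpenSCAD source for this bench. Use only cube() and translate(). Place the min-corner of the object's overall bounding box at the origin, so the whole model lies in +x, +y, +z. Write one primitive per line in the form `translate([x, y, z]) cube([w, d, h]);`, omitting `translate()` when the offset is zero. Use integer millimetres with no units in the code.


translate([0, 0, 369]) cube([1730, 359, 59]);
cube([54, 54, 369]);
translate([0, 305, 0]) cube([54, 54, 369]);
translate([1676, 0, 0]) cube([54, 54, 369]);
translate([1676, 305, 0]) cube([54, 54, 369]);


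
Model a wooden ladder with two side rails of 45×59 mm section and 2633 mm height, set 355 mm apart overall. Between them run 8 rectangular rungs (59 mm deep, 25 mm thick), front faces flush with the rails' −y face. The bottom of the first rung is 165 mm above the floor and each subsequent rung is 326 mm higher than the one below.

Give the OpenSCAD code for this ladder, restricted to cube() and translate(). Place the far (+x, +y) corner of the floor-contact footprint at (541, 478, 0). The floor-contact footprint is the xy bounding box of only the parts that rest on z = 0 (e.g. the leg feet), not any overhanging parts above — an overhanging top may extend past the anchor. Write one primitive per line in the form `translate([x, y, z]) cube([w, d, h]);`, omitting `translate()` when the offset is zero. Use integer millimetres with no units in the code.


translate([186, 419, 0]) cube([45, 59, 2633]);
translate([496, 419, 0]) cube([45, 59, 2633]);
translate([231, 419, 165]) cube([265, 59, 25]);
translate([231, 419, 491]) cube([265, 59, 25]);
translate([231, 419, 817]) cube([265, 59, 25]);
translate([231, 419, 1143]) cube([265, 59, 25]);
translate([231, 419, 1469]) cube([265, 59, 25]);
translate([231, 419, 1795]) cube([265, 59, 25]);
translate([231, 419, 2121]) cube([265, 59, 25]);
translate([231, 419, 2447]) cube([265, 59, 25]);


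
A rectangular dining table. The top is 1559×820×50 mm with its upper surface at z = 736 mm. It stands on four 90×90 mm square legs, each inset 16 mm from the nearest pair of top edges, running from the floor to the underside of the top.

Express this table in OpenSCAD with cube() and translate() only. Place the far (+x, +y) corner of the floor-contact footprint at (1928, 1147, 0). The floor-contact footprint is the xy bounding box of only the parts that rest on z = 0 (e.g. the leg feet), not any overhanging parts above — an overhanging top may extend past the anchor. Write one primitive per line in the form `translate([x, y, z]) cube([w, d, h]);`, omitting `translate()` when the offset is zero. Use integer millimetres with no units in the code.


translate([385, 343, 686]) cube([1559, 820, 50]);
translate([401, 359, 0]) cube([90, 90, 686]);
translate([1838, 359, 0]) cube([90, 90, 686]);
translate([401, 1057, 0]) cube([90, 90, 686]);
translate([1838, 1057, 0]) cube([90, 90, 686]);


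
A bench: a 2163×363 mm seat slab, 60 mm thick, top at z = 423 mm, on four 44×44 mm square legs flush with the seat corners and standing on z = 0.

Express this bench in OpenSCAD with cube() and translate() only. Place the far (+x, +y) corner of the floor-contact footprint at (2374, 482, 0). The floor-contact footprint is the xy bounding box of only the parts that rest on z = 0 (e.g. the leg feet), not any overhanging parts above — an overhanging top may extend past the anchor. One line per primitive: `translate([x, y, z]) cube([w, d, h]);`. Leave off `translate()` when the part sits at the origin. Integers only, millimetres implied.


translate([211, 119, 363]) cube([2163, 363, 60]);
translate([211, 119, 0]) cube([44, 44, 363]);
translate([211, 438, 0]) cube([44, 44, 363]);
translate([2330, 119, 0]) cube([44, 44, 363]);
translate([2330, 438, 0]) cube([44, 44, 363]);


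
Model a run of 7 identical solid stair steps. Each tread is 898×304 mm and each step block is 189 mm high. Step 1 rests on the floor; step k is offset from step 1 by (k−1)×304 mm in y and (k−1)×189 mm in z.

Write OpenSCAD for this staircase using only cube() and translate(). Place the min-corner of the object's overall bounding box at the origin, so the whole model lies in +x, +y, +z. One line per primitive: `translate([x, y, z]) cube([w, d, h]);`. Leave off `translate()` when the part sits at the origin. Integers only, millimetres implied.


cube([898, 304, 189]);
translate([0, 304, 189]) cube([898, 304, 189]);
translate([0, 608, 378]) cube([898, 304, 189]);
translate([0, 912, 567]) cube([898, 304, 189]);
translate([0, 1216, 756]) cube([898, 304, 189]);
translate([0, 1520, 945]) cube([898, 304, 189]);
translate([0, 1824, 1134]) cube([898, 304, 189]);


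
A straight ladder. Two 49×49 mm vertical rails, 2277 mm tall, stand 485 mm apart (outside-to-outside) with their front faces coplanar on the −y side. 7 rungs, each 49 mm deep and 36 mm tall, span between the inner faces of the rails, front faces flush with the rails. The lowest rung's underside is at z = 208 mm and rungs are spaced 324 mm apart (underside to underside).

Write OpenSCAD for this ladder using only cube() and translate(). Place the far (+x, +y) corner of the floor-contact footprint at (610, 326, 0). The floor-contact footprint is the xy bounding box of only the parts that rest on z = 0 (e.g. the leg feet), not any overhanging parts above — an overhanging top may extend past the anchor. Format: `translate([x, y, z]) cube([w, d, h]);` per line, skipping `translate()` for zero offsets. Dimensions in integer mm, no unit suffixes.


translate([125, 277, 0]) cube([49, 49, 2277]);
translate([561, 277, 0]) cube([49, 49, 2277]);
translate([174, 277, 208]) cube([387, 49, 36]);
translate([174, 277, 532]) cube([387, 49, 36]);
translate([174, 277, 856]) cube([387, 49, 36]);
translate([174, 277, 1180]) cube([387, 49, 36]);
translate([174, 277, 1504]) cube([387, 49, 36]);
translate([174, 277, 1828]) cube([387, 49, 36]);
translate([174, 277, 2152]) cube([387, 49, 36]);


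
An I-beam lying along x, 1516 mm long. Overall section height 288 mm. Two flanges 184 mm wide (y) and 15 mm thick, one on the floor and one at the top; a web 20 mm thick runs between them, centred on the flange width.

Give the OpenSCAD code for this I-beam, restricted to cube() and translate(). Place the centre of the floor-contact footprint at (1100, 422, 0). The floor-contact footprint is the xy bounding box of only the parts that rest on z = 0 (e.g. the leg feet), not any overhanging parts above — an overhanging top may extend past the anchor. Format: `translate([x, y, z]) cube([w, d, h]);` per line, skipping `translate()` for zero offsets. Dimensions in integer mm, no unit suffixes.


translate([342, 330, 0]) cube([1516, 184, 15]);
translate([342, 412, 15]) cube([1516, 20, 258]);
translate([342, 330, 273]) cube([1516, 184, 15]);


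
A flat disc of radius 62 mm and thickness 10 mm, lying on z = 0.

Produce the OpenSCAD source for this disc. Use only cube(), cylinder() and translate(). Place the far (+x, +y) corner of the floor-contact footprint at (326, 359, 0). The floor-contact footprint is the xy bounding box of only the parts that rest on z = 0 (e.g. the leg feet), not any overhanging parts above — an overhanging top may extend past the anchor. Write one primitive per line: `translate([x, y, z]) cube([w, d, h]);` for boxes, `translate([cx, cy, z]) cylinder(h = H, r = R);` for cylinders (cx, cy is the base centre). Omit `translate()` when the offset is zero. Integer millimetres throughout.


translate([264, 297, 0]) cylinder(h = 10, r = 62);


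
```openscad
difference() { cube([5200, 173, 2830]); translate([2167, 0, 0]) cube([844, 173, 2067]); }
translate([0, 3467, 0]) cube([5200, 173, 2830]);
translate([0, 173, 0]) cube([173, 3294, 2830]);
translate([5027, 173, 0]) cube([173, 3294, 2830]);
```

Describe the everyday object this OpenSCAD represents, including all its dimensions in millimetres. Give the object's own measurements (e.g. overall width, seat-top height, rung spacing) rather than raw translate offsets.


A single room: four walls, each 2830 mm tall and 173 mm thick, enclosing an outside footprint 5200×3640 mm (x × y), no floor or roof. The front and back walls (−y and +y sides) run the full x-width; the side walls fit between their inner faces. A door opening 844 mm wide and 2067 mm tall is cut through the front wall from the floor up, its −x edge 2167 mm from the wall's −x end.


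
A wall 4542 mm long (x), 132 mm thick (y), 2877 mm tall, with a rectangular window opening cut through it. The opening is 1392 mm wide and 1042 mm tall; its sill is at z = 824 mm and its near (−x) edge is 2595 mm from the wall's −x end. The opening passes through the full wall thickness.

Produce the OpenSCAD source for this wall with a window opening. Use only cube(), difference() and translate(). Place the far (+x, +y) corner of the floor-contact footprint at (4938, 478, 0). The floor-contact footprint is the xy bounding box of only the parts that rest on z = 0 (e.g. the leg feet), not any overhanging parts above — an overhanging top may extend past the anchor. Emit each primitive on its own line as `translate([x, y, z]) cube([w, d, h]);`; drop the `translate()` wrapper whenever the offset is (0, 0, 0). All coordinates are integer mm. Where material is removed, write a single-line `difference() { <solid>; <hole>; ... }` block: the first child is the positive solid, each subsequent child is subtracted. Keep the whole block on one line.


difference() { translate([396, 346, 0]) cube([4542, 132, 2877]); translate([2991, 346, 824]) cube([1392, 132, 1042]); }


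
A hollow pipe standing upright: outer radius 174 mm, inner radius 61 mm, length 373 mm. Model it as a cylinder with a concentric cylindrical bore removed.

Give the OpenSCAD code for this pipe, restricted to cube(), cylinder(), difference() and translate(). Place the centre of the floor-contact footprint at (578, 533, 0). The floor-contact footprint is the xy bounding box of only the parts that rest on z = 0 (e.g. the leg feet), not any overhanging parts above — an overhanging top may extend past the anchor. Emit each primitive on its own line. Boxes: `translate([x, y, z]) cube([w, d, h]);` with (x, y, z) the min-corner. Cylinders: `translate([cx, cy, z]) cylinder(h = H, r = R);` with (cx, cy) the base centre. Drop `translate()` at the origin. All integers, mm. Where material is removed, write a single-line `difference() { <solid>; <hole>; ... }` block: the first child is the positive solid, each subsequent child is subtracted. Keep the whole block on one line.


difference() { translate([578, 533, 0]) cylinder(h = 373, r = 174); translate([578, 533, 0]) cylinder(h = 373, r = 61); }


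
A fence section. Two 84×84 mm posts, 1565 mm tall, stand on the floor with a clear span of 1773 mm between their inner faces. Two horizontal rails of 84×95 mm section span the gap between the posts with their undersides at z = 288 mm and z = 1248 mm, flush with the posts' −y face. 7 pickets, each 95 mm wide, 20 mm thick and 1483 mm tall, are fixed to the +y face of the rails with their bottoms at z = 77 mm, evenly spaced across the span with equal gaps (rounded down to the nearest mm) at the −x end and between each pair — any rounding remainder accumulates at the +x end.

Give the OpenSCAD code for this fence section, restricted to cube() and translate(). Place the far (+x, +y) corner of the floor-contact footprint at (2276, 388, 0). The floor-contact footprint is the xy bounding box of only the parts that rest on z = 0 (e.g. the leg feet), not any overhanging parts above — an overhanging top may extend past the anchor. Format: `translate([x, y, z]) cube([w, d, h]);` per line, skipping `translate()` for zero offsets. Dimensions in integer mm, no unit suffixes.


translate([335, 304, 0]) cube([84, 84, 1565]);
translate([2192, 304, 0]) cube([84, 84, 1565]);
translate([419, 304, 288]) cube([1773, 84, 95]);
translate([419, 304, 1248]) cube([1773, 84, 95]);
translate([557, 388, 77]) cube([95, 20, 1483]);
translate([790, 388, 77]) cube([95, 20, 1483]);
translate([1023, 388, 77]) cube([95, 20, 1483]);
translate([1256, 388, 77]) cube([95, 20, 1483]);
translate([1489, 388, 77]) cube([95, 20, 1483]);
translate([1722, 388, 77]) cube([95, 20, 1483]);
translate([1955, 388, 77]) cube([95, 20, 1483]);


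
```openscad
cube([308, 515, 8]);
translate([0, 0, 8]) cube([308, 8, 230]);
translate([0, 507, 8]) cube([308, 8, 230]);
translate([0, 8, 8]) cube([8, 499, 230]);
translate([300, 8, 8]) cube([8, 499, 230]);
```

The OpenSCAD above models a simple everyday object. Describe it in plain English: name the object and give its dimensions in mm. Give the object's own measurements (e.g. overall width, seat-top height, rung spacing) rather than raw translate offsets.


An open-topped rectangular box: outside dimensions 308×515×238 mm, with a uniform wall and base thickness of 8 mm. The base is a full 308×515 slab on the floor; four walls sit on top of the base. The front and back walls (the −y and +y sides) span the full width; the two side walls fit between them.


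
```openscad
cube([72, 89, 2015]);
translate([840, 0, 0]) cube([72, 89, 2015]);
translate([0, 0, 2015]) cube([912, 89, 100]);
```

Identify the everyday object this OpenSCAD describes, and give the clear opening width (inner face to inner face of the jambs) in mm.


A door frame. The clear opening width is 768 mm.

Two 2015 mm tall posts with a header on top — a door frame. The left jamb is 72 mm wide at x = 0; the right jamb starts at x = 840. The clear opening is 840 − 72 = 768 mm.


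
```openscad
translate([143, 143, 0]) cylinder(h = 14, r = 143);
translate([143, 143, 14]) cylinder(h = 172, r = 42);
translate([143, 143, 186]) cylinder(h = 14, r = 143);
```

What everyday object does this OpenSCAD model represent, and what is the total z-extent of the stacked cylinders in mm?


A spool. The overall height is 200 mm.

Three coaxial cylinders, large–small–large — a spool. Two 14 mm flanges and a 172 mm core give 14 + 172 + 14 = 200 mm.


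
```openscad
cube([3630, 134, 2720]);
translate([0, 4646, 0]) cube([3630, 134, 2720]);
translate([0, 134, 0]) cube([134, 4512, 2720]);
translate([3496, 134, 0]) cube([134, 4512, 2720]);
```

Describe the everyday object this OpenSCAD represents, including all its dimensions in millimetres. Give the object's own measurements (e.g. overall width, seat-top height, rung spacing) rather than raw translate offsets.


The wall frame of a small rectangular building: four walls, each 2720 mm tall and 134 mm thick, enclosing a footprint 3630 mm (x) by 4780 mm (y) outside-to-outside, with no floor or roof. The front and back walls (the −y and +y sides) span the full width; the two side walls fit between them.


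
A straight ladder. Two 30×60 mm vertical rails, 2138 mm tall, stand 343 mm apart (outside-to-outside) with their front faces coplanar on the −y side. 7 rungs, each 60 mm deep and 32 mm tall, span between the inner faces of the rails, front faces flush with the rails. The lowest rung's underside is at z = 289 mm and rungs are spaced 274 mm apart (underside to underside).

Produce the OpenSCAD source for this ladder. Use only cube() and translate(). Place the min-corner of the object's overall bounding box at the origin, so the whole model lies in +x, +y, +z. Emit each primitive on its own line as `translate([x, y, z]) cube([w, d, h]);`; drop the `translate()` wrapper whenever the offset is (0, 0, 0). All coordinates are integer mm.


// rung span = 343 - 2*30 = 283
// rung[k] z = 289 + k*274
cube([30, 60, 2138]);
translate([313, 0, 0]) cube([30, 60, 2138]);
translate([30, 0, 289]) cube([283, 60, 32]);
translate([30, 0, 563]) cube([283, 60, 32]);
translate([30, 0, 837]) cube([283, 60, 32]);
translate([30, 0, 1111]) cube([283, 60, 32]);
translate([30, 0, 1385]) cube([283, 60, 32]);
translate([30, 0, 1659]) cube([283, 60, 32]);
translate([30, 0, 1933]) cube([283, 60, 32]);


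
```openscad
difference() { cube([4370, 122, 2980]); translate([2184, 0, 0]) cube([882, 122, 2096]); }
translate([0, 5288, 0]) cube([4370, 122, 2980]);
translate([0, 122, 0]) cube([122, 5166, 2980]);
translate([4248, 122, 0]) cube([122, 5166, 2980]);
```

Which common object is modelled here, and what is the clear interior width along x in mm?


A single room. The interior width is 4126 mm.

Four walls enclosing a rectangle with a door in the front wall — a room. Outside width 4370 minus two 122 mm walls gives 4126 mm.


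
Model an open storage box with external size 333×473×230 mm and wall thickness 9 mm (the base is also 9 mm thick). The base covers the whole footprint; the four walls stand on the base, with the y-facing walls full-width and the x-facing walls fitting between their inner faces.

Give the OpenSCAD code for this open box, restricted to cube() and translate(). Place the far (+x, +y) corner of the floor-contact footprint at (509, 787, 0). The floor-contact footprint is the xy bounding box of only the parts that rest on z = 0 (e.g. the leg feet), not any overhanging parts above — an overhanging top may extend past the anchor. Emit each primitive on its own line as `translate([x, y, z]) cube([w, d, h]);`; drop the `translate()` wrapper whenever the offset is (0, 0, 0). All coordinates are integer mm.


translate([176, 314, 0]) cube([333, 473, 9]);
translate([176, 314, 9]) cube([333, 9, 221]);
translate([176, 778, 9]) cube([333, 9, 221]);
translate([176, 323, 9]) cube([9, 455, 221]);
translate([500, 323, 9]) cube([9, 455, 221]);


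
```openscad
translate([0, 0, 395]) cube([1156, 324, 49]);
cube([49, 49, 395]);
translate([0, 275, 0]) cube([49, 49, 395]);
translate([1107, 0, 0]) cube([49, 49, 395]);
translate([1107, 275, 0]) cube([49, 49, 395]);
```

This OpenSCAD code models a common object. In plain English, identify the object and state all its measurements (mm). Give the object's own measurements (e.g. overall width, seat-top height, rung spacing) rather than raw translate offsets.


A long wooden bench with a 1156 mm (x) × 324 mm (y) seat, 49 mm thick, its top surface 444 mm above the floor. Four 49 mm square legs at the seat corners, flush with the edges, run from z = 0 to the seat underside.


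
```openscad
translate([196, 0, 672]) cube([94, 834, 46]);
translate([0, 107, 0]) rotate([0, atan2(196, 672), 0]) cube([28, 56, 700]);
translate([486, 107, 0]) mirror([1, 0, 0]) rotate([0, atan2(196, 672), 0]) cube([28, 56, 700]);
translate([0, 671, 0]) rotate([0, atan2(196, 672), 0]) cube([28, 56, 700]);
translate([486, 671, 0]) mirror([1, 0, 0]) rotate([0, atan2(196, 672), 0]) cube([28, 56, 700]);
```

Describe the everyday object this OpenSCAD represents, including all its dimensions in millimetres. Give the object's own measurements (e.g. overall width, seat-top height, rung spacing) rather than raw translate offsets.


A sawhorse. A 94×834×46 mm beam (x, y, z) sits on two A-frame leg pairs. Each pair is two raked legs of 28×56 mm section (56 mm along y) splaying symmetrically in x. Each leg rises 672 mm vertically over 196 mm of horizontal reach and is 700 mm long along its own axis. Every leg's outer bottom edge rests on the floor and its outer top edge meets a bottom edge of the beam — the left legs (tilting toward +x) meet the beam's −x bottom edge, the right legs (their mirror images, tilting toward −x) meet its +x bottom edge — so the leg tops tuck under the beam, the beam's underside is 672 mm above the floor, and the feet are 486 mm apart outside-to-outside with the beam centred between them. The two leg pairs are set in 107 mm from either end of the beam.


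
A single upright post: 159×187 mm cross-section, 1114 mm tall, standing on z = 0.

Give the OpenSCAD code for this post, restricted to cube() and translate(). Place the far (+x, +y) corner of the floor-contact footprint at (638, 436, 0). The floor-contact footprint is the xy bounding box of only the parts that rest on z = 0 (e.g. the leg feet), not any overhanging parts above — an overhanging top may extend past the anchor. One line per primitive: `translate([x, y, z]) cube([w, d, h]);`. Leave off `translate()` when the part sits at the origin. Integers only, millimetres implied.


translate([479, 249, 0]) cube([159, 187, 1114]);


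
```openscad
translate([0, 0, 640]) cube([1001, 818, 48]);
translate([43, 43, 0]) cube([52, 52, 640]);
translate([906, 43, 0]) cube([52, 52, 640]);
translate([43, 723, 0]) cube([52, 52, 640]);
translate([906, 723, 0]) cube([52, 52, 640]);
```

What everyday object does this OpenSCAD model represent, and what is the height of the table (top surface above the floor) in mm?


A table. The table height is 688 mm.

A 1001×818×48 slab sits at z = 640 on four 52 mm square posts — a table. The top surface is at 640 + 48 = 688 mm.


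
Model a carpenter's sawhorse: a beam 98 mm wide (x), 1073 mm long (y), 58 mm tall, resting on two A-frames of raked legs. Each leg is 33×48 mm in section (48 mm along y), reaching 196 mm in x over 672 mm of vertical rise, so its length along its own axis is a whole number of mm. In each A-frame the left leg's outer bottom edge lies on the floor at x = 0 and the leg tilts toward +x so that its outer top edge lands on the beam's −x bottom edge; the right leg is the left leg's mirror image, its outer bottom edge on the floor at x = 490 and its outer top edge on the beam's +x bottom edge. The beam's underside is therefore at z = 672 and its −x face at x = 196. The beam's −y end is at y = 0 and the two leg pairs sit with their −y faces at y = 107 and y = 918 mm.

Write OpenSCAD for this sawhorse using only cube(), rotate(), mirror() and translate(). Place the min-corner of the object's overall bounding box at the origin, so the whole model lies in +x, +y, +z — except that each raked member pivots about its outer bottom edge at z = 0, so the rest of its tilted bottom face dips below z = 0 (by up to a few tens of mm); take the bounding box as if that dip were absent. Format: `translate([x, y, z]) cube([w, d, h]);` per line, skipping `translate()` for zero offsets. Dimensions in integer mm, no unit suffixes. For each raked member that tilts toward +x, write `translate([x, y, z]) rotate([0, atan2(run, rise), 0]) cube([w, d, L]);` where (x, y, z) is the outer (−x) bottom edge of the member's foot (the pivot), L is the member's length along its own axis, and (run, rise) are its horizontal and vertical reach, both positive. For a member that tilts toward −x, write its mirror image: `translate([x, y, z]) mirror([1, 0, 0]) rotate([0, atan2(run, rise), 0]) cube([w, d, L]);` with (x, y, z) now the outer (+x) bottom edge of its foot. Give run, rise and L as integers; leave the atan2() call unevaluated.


translate([196, 0, 672]) cube([98, 1073, 58]);
translate([0, 107, 0]) rotate([0, atan2(196, 672), 0]) cube([33, 48, 700]);
translate([490, 107, 0]) mirror([1, 0, 0]) rotate([0, atan2(196, 672), 0]) cube([33, 48, 700]);
translate([0, 918, 0]) rotate([0, atan2(196, 672), 0]) cube([33, 48, 700]);
translate([490, 918, 0]) mirror([1, 0, 0]) rotate([0, atan2(196, 672), 0]) cube([33, 48, 700]);


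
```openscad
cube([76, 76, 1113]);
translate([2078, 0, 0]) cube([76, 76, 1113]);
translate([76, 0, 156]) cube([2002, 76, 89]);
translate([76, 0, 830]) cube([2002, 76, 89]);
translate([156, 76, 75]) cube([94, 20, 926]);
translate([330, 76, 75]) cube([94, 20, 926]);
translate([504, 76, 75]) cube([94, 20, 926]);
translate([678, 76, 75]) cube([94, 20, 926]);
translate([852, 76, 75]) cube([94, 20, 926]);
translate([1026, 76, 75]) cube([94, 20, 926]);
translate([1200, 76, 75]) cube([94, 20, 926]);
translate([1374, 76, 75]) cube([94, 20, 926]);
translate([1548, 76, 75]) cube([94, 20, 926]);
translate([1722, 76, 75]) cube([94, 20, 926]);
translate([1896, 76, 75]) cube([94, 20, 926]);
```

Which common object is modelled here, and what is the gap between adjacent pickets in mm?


A fence section. The picket gap is 80 mm.

Two posts, two rails, 11 pickets — a fence section. Span 2002 mm holds 11 pickets of 94 mm with 12 equal gaps: ⌊(2002 − 11·94) / 12⌋ = 80 mm.


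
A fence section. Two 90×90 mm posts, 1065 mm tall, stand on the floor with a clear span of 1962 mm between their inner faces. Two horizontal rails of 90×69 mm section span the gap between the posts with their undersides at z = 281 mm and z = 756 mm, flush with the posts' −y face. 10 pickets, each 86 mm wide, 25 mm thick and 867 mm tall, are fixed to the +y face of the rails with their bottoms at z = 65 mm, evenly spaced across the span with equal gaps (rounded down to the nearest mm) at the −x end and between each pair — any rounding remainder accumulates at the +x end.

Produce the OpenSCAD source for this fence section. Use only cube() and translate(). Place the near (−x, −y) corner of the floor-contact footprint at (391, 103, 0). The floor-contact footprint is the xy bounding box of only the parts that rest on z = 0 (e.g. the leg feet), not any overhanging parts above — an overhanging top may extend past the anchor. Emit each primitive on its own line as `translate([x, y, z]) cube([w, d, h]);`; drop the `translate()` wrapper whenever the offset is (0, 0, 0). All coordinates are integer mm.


translate([391, 103, 0]) cube([90, 90, 1065]);
translate([2443, 103, 0]) cube([90, 90, 1065]);
translate([481, 103, 281]) cube([1962, 90, 69]);
translate([481, 103, 756]) cube([1962, 90, 69]);
translate([581, 193, 65]) cube([86, 25, 867]);
translate([767, 193, 65]) cube([86, 25, 867]);
translate([953, 193, 65]) cube([86, 25, 867]);
translate([1139, 193, 65]) cube([86, 25, 867]);
translate([1325, 193, 65]) cube([86, 25, 867]);
translate([1511, 193, 65]) cube([86, 25, 867]);
translate([1697, 193, 65]) cube([86, 25, 867]);
translate([1883, 193, 65]) cube([86, 25, 867]);
translate([2069, 193, 65]) cube([86, 25, 867]);
translate([2255, 193, 65]) cube([86, 25, 867]);


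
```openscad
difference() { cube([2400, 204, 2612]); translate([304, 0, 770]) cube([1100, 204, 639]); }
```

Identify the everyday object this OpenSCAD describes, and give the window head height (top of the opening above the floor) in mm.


A wall with a window opening. The window head height is 1409 mm.

A wall with a rectangular opening subtracted — a window. Sill at z = 770, opening 639 mm tall, so the head is at 770 + 639 = 1409 mm.


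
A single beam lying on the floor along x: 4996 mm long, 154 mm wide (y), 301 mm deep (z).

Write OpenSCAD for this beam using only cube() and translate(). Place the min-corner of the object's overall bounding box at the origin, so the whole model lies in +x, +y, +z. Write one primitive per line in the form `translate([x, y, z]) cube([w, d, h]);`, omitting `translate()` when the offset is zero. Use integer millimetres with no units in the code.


cube([4996, 154, 301]);


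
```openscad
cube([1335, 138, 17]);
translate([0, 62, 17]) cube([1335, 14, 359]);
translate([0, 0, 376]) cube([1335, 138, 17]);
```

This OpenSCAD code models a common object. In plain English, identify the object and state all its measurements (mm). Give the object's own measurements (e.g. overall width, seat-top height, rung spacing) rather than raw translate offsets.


An I-beam lying along x, 1335 mm long. Overall section height 393 mm. Two flanges 138 mm wide (y) and 17 mm thick, one on the floor and one at the top; a web 14 mm thick runs between them, centred on the flange width.


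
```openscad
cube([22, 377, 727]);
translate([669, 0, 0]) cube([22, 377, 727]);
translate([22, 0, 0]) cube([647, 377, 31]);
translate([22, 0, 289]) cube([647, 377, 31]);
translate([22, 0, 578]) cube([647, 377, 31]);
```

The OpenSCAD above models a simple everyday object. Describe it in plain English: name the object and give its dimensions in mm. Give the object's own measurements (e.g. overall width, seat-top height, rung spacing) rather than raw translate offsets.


An open bookshelf. Two side panels, each 22 mm thick, 377 mm deep and 727 mm tall, stand 691 mm apart (outside-to-outside). Between them sit 3 shelves, each 31 mm thick and 377 mm deep, spanning the full gap between the sides. The bottom shelf rests on the floor (its underside at z = 0) and the clear gap between one shelf's top and the next shelf's underside is 258 mm.
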